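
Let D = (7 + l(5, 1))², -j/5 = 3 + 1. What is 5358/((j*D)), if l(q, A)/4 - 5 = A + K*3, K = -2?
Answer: -2679/490 ≈ -5.4673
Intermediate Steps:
j = -20 (j = -5*(3 + 1) = -5*4 = -20)
l(q, A) = -4 + 4*A (l(q, A) = 20 + 4*(A - 2*3) = 20 + 4*(A - 6) = 20 + 4*(-6 + A) = 20 + (-24 + 4*A) = -4 + 4*A)
D = 49 (D = (7 + (-4 + 4*1))² = (7 + (-4 + 4))² = (7 + 0)² = 7² = 49)
5358/((j*D)) = 5358/((-20*49)) = 5358/(-980) = 5358*(-1/980) = -2679/490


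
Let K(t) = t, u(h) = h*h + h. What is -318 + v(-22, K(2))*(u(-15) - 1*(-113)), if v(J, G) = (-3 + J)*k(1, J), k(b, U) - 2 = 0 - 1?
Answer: -8393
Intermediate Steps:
k(b, U) = 1 (k(b, U) = 2 + (0 - 1) = 2 - 1 = 1)
u(h) = h + h² (u(h) = h² + h = h + h²)
v(J, G) = -3 + J (v(J, G) = (-3 + J)*1 = -3 + J)
-318 + v(-22, K(2))*(u(-15) - 1*(-113)) = -318 + (-3 - 22)*(-15*(1 - 15) - 1*(-113)) = -318 - 25*(-15*(-14) + 113) = -318 - 25*(210 + 113) = -318 - 25*323 = -318 - 8075 = -8393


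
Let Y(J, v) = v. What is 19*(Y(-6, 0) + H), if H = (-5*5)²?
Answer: 11875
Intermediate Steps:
H = 625 (H = (-25)² = 625)
19*(Y(-6, 0) + H) = 19*(0 + 625) = 19*625 = 11875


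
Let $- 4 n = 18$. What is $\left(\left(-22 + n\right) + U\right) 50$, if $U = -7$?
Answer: $-1675$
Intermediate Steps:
$n = - \frac{9}{2}$ ($n = \left(- \frac{1}{4}\right) 18 = - \frac{9}{2} \approx -4.5$)
$\left(\left(-22 + n\right) + U\right) 50 = \left(\left(-22 - \frac{9}{2}\right) - 7\right) 50 = \left(- \frac{53}{2} - 7\right) 50 = \left(- \frac{67}{2}\right) 50 = -1675$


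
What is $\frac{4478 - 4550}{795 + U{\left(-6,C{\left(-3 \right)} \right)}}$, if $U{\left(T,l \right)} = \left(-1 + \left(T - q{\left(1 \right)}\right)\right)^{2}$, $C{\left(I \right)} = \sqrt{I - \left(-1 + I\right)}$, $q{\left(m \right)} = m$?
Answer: $- \frac{72}{859} \approx -0.083818$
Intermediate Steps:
$C{\left(I \right)} = 1$ ($C{\left(I \right)} = \sqrt{1} = 1$)
$U{\left(T,l \right)} = \left(-2 + T\right)^{2}$ ($U{\left(T,l \right)} = \left(-1 + \left(T - 1\right)\right)^{2} = \left(-1 + \left(-1 + T\right)\right)^{2} = \left(-2 + T\right)^{2}$)
$\frac{4478 - 4550}{795 + U{\left(-6,C{\left(-3 \right)} \right)}} = \frac{4478 - 4550}{795 + \left(2 - -6\right)^{2}} = - \frac{72}{795 + \left(2 + 6\right)^{2}} = - \frac{72}{795 + 8^{2}} = - \frac{72}{795 + 64} = - \frac{72}{859}$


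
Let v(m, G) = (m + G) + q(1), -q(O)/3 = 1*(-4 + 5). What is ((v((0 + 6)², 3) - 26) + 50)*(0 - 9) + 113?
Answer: -427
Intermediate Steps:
q(O) = -3 (q(O) = -3*(-4 + 5) = -3)
v(m, G) = -3 + G + m (v(m, G) = (m + G) - 3 = (G + m) - 3 = -3 + G + m)
((v((0 + 6)², 3) - 26) + 50)*(0 - 9) + 113 = (((-3 + 3 + (0 + 6)²) - 26) + 50)*(0 - 9) + 113 = (((-3 + 3 + 6²) - 26) + 50)*(-9) + 113 = (((-3 + 3 + 36) - 26) + 50)*(-9) + 113 = ((36 - 26) + 50)*(-9) + 113 = (10 + 50)*(-9) + 113 = 60*(-9) + 113 = -540 + 113 = -427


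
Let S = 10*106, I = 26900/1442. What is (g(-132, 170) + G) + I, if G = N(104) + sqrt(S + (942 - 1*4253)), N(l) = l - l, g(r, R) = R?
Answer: 136020/721 + I*sqrt(2251) ≈ 188.65 + 47.445*I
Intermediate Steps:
I = 13450/721 (I = 26900*(1/1442) = 13450/721 ≈ 18.655)
S = 1060
N(l) = 0
G = I*sqrt(2251) (G = 0 + sqrt(1060 + (942 - 1*4253)) = 0 + sqrt(1060 + (942 - 4253)) = 0 + sqrt(1060 - 3311) = 0 + sqrt(-2251) = 0 + I*sqrt(2251) = I*sqrt(2251) ≈ 47.445*I)
(g(-132, 170) + G) + I = (170 + I*sqrt(2251)) + 13450/721 = 136020/721 + I*sqrt(2251)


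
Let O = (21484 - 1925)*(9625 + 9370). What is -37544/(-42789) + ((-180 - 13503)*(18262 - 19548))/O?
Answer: 14701396915202/15897106418745 ≈ 0.92478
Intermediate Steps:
O = 371523205 (O = 19559*18995 = 371523205)
-37544/(-42789) + ((-180 - 13503)*(18262 - 19548))/O = -37544/(-42789) + ((-180 - 13503)*(18262 - 19548))/371523205 = -37544*(-1/42789) - 13683*(-1286)*(1/371523205) = 37544/42789 + 17596338*(1/371523205) = 37544/42789 + 17596338/371523205 = 14701396915202/15897106418745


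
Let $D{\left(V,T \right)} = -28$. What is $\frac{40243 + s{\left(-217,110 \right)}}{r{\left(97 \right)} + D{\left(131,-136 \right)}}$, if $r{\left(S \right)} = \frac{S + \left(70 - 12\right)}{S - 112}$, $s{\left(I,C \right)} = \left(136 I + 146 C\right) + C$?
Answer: $- \frac{80703}{115} \approx -701.77$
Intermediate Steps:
$s{\left(I,C \right)} = 136 I + 147 C$
$r{\left(S \right)} = \frac{58 + S}{-112 + S}$ ($r{\left(S \right)} = \frac{S + 58}{-112 + S} = \frac{58 + S}{-112 + S}$)
$\frac{40243 + s{\left(-217,110 \right)}}{r{\left(97 \right)} + D{\left(131,-136 \right)}} = \frac{40243 + \left(136 \left(-217\right) + 147 \cdot 110\right)}{\frac{58 + 97}{-112 + 97} - 28} = \frac{40243 + \left(-29512 + 16170\right)}{\frac{1}{-15} \cdot 155 - 28} = \frac{40243 - 13342}{\left(- \frac{1}{15}\right) 155 - 28} = \frac{26901}{- \frac{31}{3} - 28} = \frac{26901}{- \frac{115}{3}} = 26901 \left(- \frac{3}{115}\right) = - \frac{80703}{115}$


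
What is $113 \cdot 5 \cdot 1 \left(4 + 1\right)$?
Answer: $2825$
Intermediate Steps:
$113 \cdot 5 \cdot 1 \left(4 + 1\right) = 113 \cdot 5 \cdot 5 = 113 \cdot 25 = 2825$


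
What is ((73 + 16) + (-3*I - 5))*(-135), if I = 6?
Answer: -8910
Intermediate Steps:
((73 + 16) + (-3*I - 5))*(-135) = ((73 + 16) + (-3*6 - 5))*(-135) = (89 + (-18 - 5))*(-135) = (89 - 23)*(-135) = 66*(-135) = -8910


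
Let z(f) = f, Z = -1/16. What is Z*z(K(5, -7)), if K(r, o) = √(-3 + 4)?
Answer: -1/16 ≈ -0.062500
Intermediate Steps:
K(r, o) = 1 (K(r, o) = √1 = 1)
Z = -1/16 (Z = -1*1/16 = -1/16 ≈ -0.062500)
Z*z(K(5, -7)) = -1/16*1 = -1/16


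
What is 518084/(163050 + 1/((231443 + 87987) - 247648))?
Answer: 37189105688/11704055101 ≈ 3.1775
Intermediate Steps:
518084/(163050 + 1/((231443 + 87987) - 247648)) = 518084/(163050 + 1/(319430 - 247648)) = 518084/(163050 + 1/71782) = 518084/(11704055101/71782) = 518084*(71782/11704055101) = 37189105688/11704055101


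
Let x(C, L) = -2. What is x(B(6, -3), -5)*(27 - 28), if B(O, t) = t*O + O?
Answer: 2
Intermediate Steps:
B(O, t) = O + O*t (B(O, t) = O*t + O = O + O*t)
x(B(6, -3), -5)*(27 - 28) = -2*(27 - 28) = -2*(-1) = 2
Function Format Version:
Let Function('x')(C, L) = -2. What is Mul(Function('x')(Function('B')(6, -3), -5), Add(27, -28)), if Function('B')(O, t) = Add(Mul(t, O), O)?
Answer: 2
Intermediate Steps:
Function('B')(O, t) = Add(O, Mul(O, t)) (Function('B')(O, t) = Add(Mul(O, t), O) = Add(O, Mul(O, t)))
Mul(Function('x')(Function('B')(6, -3), -5), Add(27, -28)) = Mul(-2, Add(27, -28)) = Mul(-2, -1) = 2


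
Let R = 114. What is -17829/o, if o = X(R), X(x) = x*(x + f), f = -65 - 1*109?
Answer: 1981/760 ≈ 2.6066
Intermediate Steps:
f = -174 (f = -65 - 109 = -174)
X(x) = x*(-174 + x) (X(x) = x*(x - 174) = x*(-174 + x))
o = -6840 (o = 114*(-174 + 114) = 114*(-60) = -6840)
-17829/o = -17829/(-6840) = -17829*(-1/6840) = 1981/760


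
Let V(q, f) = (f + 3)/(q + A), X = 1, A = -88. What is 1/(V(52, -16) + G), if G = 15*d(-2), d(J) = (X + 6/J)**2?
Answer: 36/2173 ≈ 0.016567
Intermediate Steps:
d(J) = (1 + 6/J)**2
V(q, f) = (3 + f)/(-88 + q) (V(q, f) = (f + 3)/(q - 88) = (3 + f)/(-88 + q))
G = 60 (G = 15*((6 - 2)**2/(-2)**2) = 15*((1/4)*4**2) = 15*((1/4)*16) = 15*4 = 60)
1/(V(52, -16) + G) = 1/((3 - 16)/(-88 + 52) + 60) = 1/(-13/(-36) + 60) = 1/(-1/36*(-13) + 60) = 1/(13/36 + 60) = 1/(2173/36) = 36/2173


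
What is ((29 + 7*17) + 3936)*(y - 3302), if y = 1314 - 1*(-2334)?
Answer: 1413064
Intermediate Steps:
y = 3648 (y = 1314 + 2334 = 3648)
((29 + 7*17) + 3936)*(y - 3302) = ((29 + 7*17) + 3936)*(3648 - 3302) = ((29 + 119) + 3936)*346 = (148 + 3936)*346 = 4084*346 = 1413064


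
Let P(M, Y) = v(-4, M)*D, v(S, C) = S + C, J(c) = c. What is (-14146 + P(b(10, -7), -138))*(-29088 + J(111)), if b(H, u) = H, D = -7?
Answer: 411125676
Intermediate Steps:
v(S, C) = C + S
P(M, Y) = 28 - 7*M (P(M, Y) = (M - 4)*(-7) = (-4 + M)*(-7) = 28 - 7*M)
(-14146 + P(b(10, -7), -138))*(-29088 + J(111)) = (-14146 + (28 - 7*10))*(-29088 + 111) = (-14146 + (28 - 70))*(-28977) = (-14146 - 42)*(-28977) = -14188*(-28977) = 411125676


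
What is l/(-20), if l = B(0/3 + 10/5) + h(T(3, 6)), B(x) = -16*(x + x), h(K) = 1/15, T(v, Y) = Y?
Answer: 959/300 ≈ 3.1967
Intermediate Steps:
h(K) = 1/15
B(x) = -32*x
l = -959/15 (l = -32*(0/3 + 10/5) + 1/15 = -32*(0*(⅓) + 10*(⅕)) + 1/15 = -32*(0 + 2) + 1/15 = -32*2 + 1/15 = -64 + 1/15 = -959/15 ≈ -63.933)
l/(-20) = -959/15/(-20) = -959/15*(-1/20) = 959/300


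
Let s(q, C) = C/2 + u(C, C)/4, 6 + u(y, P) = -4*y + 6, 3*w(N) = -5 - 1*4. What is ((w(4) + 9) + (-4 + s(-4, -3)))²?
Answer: 49/4 ≈ 12.250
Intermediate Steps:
w(N) = -3 (w(N) = (-5 - 1*4)/3 = (-5 - 4)/3 = (⅓)*(-9) = -3)
u(y, P) = -4*y (u(y, P) = -6 + (-4*y + 6) = -6 + (6 - 4*y) = -4*y)
s(q, C) = -C/2 (s(q, C) = C/2 - 4*C/4 = C*(½) - 4*C*(¼) = C/2 - C = -C/2)
((w(4) + 9) + (-4 + s(-4, -3)))² = ((-3 + 9) + (-4 - ½*(-3)))² = (6 + (-4 + 3/2))² = (6 - 5/2)² = (7/2)² = 49/4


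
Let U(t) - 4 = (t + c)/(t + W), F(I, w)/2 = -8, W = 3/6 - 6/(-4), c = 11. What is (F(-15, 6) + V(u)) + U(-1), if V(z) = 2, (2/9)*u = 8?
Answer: 0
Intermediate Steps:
u = 36 (u = (9/2)*8 = 36)
W = 2 (W = 3*(⅙) - 6*(-¼) = ½ + 3/2 = 2)
F(I, w) = -16 (F(I, w) = 2*(-8) = -16)
U(t) = 4 + (11 + t)/(2 + t) (U(t) = 4 + (t + 11)/(t + 2) = 4 + (11 + t)/(2 + t))
(F(-15, 6) + V(u)) + U(-1) = (-16 + 2) + (19 + 5*(-1))/(2 - 1) = -14 + (19 - 5)/1 = -14 + 1*14 = -14 + 14 = 0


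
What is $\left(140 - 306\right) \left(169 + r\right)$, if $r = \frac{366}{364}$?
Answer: $- \frac{2568103}{91} \approx -28221.0$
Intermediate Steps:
$r = \frac{183}{182}$ ($r = 366 \cdot \frac{1}{364} = \frac{183}{182} \approx 1.0055$)
$\left(140 - 306\right) \left(169 + r\right) = \left(140 - 306\right) \left(169 + \frac{183}{182}\right) = \left(-166\right) \frac{30941}{182} = - \frac{2568103}{91}$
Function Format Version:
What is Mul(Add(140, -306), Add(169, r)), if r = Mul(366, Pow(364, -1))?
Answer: Rational(-2568103, 91) ≈ -28221.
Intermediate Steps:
r = Rational(183, 182) (r = Mul(366, Rational(1, 364)) = Rational(183, 182) ≈ 1.0055)
Mul(Add(140, -306), Add(169, r)) = Mul(Add(140, -306), Add(169, Rational(183, 182))) = Mul(-166, Rational(30941, 182)) = Rational(-2568103, 91)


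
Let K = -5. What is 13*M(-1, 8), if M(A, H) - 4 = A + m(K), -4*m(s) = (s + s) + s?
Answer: 351/4 ≈ 87.750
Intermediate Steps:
m(s) = -3*s/4 (m(s) = -((s + s) + s)/4 = -(2*s + s)/4 = -3*s/4)
M(A, H) = 31/4 + A (M(A, H) = 4 + (A - ¾*(-5)) = 4 + (A + 15/4) = 4 + (15/4 + A) = 31/4 + A)
13*M(-1, 8) = 13*(31/4 - 1) = 13*(27/4) = 351/4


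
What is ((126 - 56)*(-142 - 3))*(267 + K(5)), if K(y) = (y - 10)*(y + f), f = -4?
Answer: -2659300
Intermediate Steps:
K(y) = (-10 + y)*(-4 + y) (K(y) = (y - 10)*(y - 4) = (-10 + y)*(-4 + y))
((126 - 56)*(-142 - 3))*(267 + K(5)) = ((126 - 56)*(-142 - 3))*(267 + (40 + 5² - 14*5)) = (70*(-145))*(267 + (40 + 25 - 70)) = -10150*(267 - 5) = -10150*262 = -2659300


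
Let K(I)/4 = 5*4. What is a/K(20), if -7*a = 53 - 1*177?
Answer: 31/140 ≈ 0.22143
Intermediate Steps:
K(I) = 80 (K(I) = 4*(5*4) = 4*20 = 80)
a = 124/7 (a = -(53 - 1*177)/7 = -(53 - 177)/7 = -⅐*(-124) = 124/7 ≈ 17.714)
a/K(20) = (124/7)/80 = (124/7)*(1/80) = 31/140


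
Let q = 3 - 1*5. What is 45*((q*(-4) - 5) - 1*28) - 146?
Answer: -1271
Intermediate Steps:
q = -2 (q = 3 - 5 = -2)
45*((q*(-4) - 5) - 1*28) - 146 = 45*((-2*(-4) - 5) - 1*28) - 146 = 45*((8 - 5) - 28) - 146 = 45*(3 - 28) - 146 = 45*(-25) - 146 = -1125 - 146 = -1271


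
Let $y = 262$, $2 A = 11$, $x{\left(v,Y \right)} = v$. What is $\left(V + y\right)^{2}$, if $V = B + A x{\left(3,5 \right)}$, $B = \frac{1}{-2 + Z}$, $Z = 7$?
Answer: $\frac{7767369}{100} \approx 77674.0$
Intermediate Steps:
$A = \frac{11}{2}$ ($A = \frac{1}{2} \cdot 11 = \frac{11}{2} \approx 5.5$)
$B = \frac{1}{5}$ ($B = \frac{1}{-2 + 7} = \frac{1}{5} \approx 0.2$)
$V = \frac{167}{10}$ ($V = \frac{1}{5} + \frac{11}{2} \cdot 3 = \frac{1}{5} + \frac{33}{2} = \frac{167}{10} \approx 16.7$)
$\left(V + y\right)^{2} = \left(\frac{167}{10} + 262\right)^{2} = \left(\frac{2787}{10}\right)^{2} = \frac{7767369}{100}$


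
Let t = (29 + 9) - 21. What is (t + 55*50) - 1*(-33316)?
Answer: 36083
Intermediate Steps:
t = 17 (t = 38 - 21 = 17)
(t + 55*50) - 1*(-33316) = (17 + 55*50) - 1*(-33316) = (17 + 2750) + 33316 = 2767 + 33316 = 36083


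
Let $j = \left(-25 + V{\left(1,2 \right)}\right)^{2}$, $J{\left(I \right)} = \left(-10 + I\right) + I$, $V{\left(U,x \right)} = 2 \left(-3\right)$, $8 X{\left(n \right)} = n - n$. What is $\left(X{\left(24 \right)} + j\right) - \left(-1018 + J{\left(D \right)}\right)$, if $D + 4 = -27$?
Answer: $2051$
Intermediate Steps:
$X{\left(n \right)} = 0$ ($X{\left(n \right)} = \frac{n - n}{8} = \frac{1}{8} \cdot 0 = 0$)
$V{\left(U,x \right)} = -6$
$D = -31$ ($D = -4 - 27 = -31$)
$J{\left(I \right)} = -10 + 2 I$
$j = 961$ ($j = \left(-25 - 6\right)^{2} = \left(-31\right)^{2} = 961$)
$\left(X{\left(24 \right)} + j\right) - \left(-1018 + J{\left(D \right)}\right) = \left(0 + 961\right) + \left(1018 - \left(-10 + 2 \left(-31\right)\right)\right) = 961 + \left(1018 - \left(-10 - 62\right)\right) = 961 + \left(1018 - -72\right) = 961 + \left(1018 + 72\right) = 961 + 1090 = 2051$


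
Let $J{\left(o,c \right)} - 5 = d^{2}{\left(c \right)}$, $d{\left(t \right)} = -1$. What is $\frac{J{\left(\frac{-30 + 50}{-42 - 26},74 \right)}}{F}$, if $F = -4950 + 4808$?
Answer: $- \frac{3}{71} \approx -0.042253$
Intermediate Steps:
$F = -142$
$J{\left(o,c \right)} = 6$ ($J{\left(o,c \right)} = 5 + \left(-1\right)^{2} = 5 + 1 = 6$)
$\frac{J{\left(\frac{-30 + 50}{-42 - 26},74 \right)}}{F} = \frac{6}{-142} = 6 \left(- \frac{1}{142}\right) = - \frac{3}{71}$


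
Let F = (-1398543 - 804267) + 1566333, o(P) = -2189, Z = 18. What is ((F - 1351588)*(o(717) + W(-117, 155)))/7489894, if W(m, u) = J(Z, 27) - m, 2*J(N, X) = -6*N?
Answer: 124312535/220291 ≈ 564.31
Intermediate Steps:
J(N, X) = -3*N (J(N, X) = (-6*N)/2 = -3*N)
W(m, u) = -54 - m (W(m, u) = -3*18 - m = -54 - m)
F = -636477 (F = -2202810 + 1566333 = -636477)
((F - 1351588)*(o(717) + W(-117, 155)))/7489894 = ((-636477 - 1351588)*(-2189 + (-54 - 1*(-117))))/7489894 = -1988065*(-2189 + (-54 + 117))*(1/7489894) = -1988065*(-2189 + 63)*(1/7489894) = -1988065*(-2126)*(1/7489894) = 4226626190*(1/7489894) = 124312535/220291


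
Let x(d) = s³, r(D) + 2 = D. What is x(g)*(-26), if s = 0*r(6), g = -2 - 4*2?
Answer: 0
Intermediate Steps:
r(D) = -2 + D
g = -10 (g = -2 - 8 = -10)
s = 0 (s = 0*(-2 + 6) = 0*4 = 0)
x(d) = 0 (x(d) = 0³ = 0)
x(g)*(-26) = 0*(-26) = 0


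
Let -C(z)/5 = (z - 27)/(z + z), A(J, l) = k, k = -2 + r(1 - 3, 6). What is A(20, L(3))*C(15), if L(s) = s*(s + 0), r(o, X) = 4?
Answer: 4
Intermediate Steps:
k = 2 (k = -2 + 4 = 2)
L(s) = s² (L(s) = s*s = s²)
A(J, l) = 2
C(z) = -5*(-27 + z)/(2*z) (C(z) = -5*(z - 27)/(z + z) = -5*(-27 + z)/(2*z))
A(20, L(3))*C(15) = 2*((5/2)*(27 - 1*15)/15) = 2*((5/2)*(1/15)*(27 - 15)) = 2*((5/2)*(1/15)*12) = 2*2 = 4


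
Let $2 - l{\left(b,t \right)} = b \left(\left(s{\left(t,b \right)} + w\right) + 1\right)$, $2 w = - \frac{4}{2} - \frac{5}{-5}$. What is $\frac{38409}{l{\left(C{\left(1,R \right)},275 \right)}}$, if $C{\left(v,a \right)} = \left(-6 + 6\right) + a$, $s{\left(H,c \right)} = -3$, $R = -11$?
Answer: $- \frac{25606}{17} \approx -1506.2$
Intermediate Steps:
$w = - \frac{1}{2}$ ($w = \frac{- \frac{4}{2} - \frac{5}{-5}}{2} = \frac{\left(-4\right) \frac{1}{2} - -1}{2} = \frac{-2 + 1}{2} = \frac{1}{2} \left(-1\right) = - \frac{1}{2} \approx -0.5$)
$C{\left(v,a \right)} = a$ ($C{\left(v,a \right)} = 0 + a = a$)
$l{\left(b,t \right)} = 2 + \frac{5 b}{2}$ ($l{\left(b,t \right)} = 2 - b \left(\left(-3 - \frac{1}{2}\right) + 1\right) = 2 - b \left(- \frac{7}{2} + 1\right) = 2 - b \left(- \frac{5}{2}\right) = 2 - - \frac{5 b}{2} = 2 + \frac{5 b}{2}$)
$\frac{38409}{l{\left(C{\left(1,R \right)},275 \right)}} = \frac{38409}{2 + \frac{5}{2} \left(-11\right)} = \frac{38409}{2 - \frac{55}{2}} = \frac{38409}{- \frac{51}{2}} = 38409 \left(- \frac{2}{51}\right) = - \frac{25606}{17}$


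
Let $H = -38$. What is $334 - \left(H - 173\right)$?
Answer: $545$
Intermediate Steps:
$334 - \left(H - 173\right) = 334 - \left(-38 - 173\right) = 334 - -211 = 334 + 211 = 545$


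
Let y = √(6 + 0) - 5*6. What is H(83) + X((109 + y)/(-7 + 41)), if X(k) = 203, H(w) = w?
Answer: 286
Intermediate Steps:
y = -30 + √6 (y = √6 - 30 = -30 + √6 ≈ -27.551)
H(83) + X((109 + y)/(-7 + 41)) = 83 + 203 = 286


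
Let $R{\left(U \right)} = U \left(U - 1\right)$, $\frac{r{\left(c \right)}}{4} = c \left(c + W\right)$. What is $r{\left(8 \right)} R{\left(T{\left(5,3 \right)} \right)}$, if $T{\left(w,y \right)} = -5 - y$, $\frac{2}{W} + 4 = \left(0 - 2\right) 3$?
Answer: $\frac{89856}{5} \approx 17971.0$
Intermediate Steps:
$W = - \frac{1}{5}$ ($W = \frac{2}{-4 + \left(0 - 2\right) 3} = \frac{2}{-4 - 6} = \frac{2}{-10} = 2 \left(- \frac{1}{10}\right) = - \frac{1}{5} \approx -0.2$)
$r{\left(c \right)} = 4 c \left(- \frac{1}{5} + c\right)$ ($r{\left(c \right)} = 4 c \left(c - \frac{1}{5}\right) = 4 c \left(- \frac{1}{5} + c\right)$)
$R{\left(U \right)} = U \left(-1 + U\right)$
$r{\left(8 \right)} R{\left(T{\left(5,3 \right)} \right)} = \frac{4}{5} \cdot 8 \left(-1 + 5 \cdot 8\right) \left(-5 - 3\right) \left(-1 - 8\right) = \frac{4}{5} \cdot 8 \left(-1 + 40\right) \left(-5 - 3\right) \left(-1 - 8\right) = \frac{4}{5} \cdot 8 \cdot 39 \left(- 8 \left(-1 - 8\right)\right) = \frac{1248 \left(\left(-8\right) \left(-9\right)\right)}{5} = \frac{1248}{5} \cdot 72 = \frac{89856}{5}$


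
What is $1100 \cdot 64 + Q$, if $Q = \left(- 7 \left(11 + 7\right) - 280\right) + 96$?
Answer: $70090$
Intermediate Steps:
$Q = -310$ ($Q = \left(\left(-7\right) 18 - 280\right) + 96 = \left(-126 - 280\right) + 96 = -406 + 96 = -310$)
$1100 \cdot 64 + Q = 1100 \cdot 64 - 310 = 70400 - 310 = 70090$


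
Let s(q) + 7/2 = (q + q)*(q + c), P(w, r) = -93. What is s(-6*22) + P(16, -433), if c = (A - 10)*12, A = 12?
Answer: 56831/2 ≈ 28416.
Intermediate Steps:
c = 24 (c = (12 - 10)*12 = 2*12 = 24)
s(q) = -7/2 + 2*q*(24 + q) (s(q) = -7/2 + (q + q)*(q + 24) = -7/2 + (2*q)*(24 + q) = -7/2 + 2*q*(24 + q))
s(-6*22) + P(16, -433) = (-7/2 + 2*(-6*22)² + 48*(-6*22)) - 93 = (-7/2 + 2*(-132)² + 48*(-132)) - 93 = (-7/2 + 2*17424 - 6336) - 93 = (-7/2 + 34848 - 6336) - 93 = 57017/2 - 93 = 56831/2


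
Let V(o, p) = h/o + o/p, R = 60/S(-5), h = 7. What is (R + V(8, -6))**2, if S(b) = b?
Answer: 89401/576 ≈ 155.21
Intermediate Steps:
R = -12 (R = 60/(-5) = 60*(-1/5) = -12)
V(o, p) = 7/o + o/p
(R + V(8, -6))**2 = (-12 + (7/8 + 8/(-6)))**2 = (-12 + (7*(1/8) + 8*(-1/6)))**2 = (-12 + (7/8 - 4/3))**2 = (-12 - 11/24)**2 = (-299/24)**2 = 89401/576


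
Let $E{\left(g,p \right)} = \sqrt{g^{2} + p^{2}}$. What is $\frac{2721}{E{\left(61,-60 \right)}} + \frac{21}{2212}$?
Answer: $\frac{3}{316} + \frac{2721 \sqrt{7321}}{7321} \approx 31.811$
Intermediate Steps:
$\frac{2721}{E{\left(61,-60 \right)}} + \frac{21}{2212} = \frac{2721}{\sqrt{61^{2} + \left(-60\right)^{2}}} + \frac{21}{2212} = \frac{2721}{\sqrt{3721 + 3600}} + 21 \cdot \frac{1}{2212} = \frac{2721}{\sqrt{7321}} + \frac{3}{316} = 2721 \frac{\sqrt{7321}}{7321} + \frac{3}{316} = \frac{2721 \sqrt{7321}}{7321} + \frac{3}{316} = \frac{3}{316} + \frac{2721 \sqrt{7321}}{7321}$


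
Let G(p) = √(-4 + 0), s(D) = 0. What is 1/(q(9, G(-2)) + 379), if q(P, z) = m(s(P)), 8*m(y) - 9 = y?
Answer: 8/3041 ≈ 0.0026307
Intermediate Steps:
G(p) = 2*I (G(p) = √(-4) = 2*I)
m(y) = 9/8 + y/8
q(P, z) = 9/8 (q(P, z) = 9/8 + (⅛)*0 = 9/8 + 0 = 9/8)
1/(q(9, G(-2)) + 379) = 1/(9/8 + 379) = 1/(3041/8) = 8/3041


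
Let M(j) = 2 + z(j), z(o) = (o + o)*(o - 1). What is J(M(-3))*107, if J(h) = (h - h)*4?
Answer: 0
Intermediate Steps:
z(o) = 2*o*(-1 + o) (z(o) = (2*o)*(-1 + o) = 2*o*(-1 + o))
M(j) = 2 + 2*j*(-1 + j)
J(h) = 0 (J(h) = 0*4 = 0)
J(M(-3))*107 = 0*107 = 0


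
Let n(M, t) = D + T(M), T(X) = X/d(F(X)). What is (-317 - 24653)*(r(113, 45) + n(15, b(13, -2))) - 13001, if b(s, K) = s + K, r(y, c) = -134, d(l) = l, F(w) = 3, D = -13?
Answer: 3532739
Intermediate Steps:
T(X) = X/3
b(s, K) = K + s
n(M, t) = -13 + M/3
(-317 - 24653)*(r(113, 45) + n(15, b(13, -2))) - 13001 = (-317 - 24653)*(-134 + (-13 + (⅓)*15)) - 13001 = -24970*(-134 + (-13 + 5)) - 13001 = -24970*(-134 - 8) - 13001 = -24970*(-142) - 13001 = 3545740 - 13001 = 3532739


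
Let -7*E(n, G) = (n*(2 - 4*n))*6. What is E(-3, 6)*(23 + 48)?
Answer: 2556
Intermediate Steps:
E(n, G) = -6*n*(2 - 4*n)/7 (E(n, G) = -n*(2 - 4*n)*6/7 = -6*n*(2 - 4*n)/7)
E(-3, 6)*(23 + 48) = ((12/7)*(-3)*(-1 + 2*(-3)))*(23 + 48) = ((12/7)*(-3)*(-1 - 6))*71 = ((12/7)*(-3)*(-7))*71 = 36*71 = 2556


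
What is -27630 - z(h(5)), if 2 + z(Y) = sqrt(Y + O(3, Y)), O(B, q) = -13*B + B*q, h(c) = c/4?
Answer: -27628 - I*sqrt(34) ≈ -27628.0 - 5.831*I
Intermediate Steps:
h(c) = c/4 (h(c) = c*(1/4) = c/4)
z(Y) = -2 + sqrt(-39 + 4*Y) (z(Y) = -2 + sqrt(Y + 3*(-13 + Y)) = -2 + sqrt(Y + (-39 + 3*Y)) = -2 + sqrt(-39 + 4*Y))
-27630 - z(h(5)) = -27630 - (-2 + sqrt(-39 + 4*((1/4)*5))) = -27630 - (-2 + sqrt(-39 + 4*(5/4))) = -27630 - (-2 + sqrt(-39 + 5)) = -27630 - (-2 + sqrt(-34)) = -27630 - (-2 + I*sqrt(34)) = -27630 + (2 - I*sqrt(34)) = -27628 - I*sqrt(34)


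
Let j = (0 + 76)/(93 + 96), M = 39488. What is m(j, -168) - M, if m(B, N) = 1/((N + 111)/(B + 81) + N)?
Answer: -102489263449/2595453 ≈ -39488.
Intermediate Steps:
j = 76/189 ≈ 0.40212
m(B, N) = 1/(N + (111 + N)/(81 + B)) (m(B, N) = 1/((111 + N)/(81 + B) + N) = 1/(N + (111 + N)/(81 + B)))
m(j, -168) - M = (81 + 76/189)/(111 + 82*(-168) + (76/189)*(-168)) - 1*39488 = (15385/189)/(111 - 13776 - 608/9) - 39488 = (15385/189)/(-123593/9) - 39488 = -9/123593*15385/189 - 39488 = -15385/2595453 - 39488 = -102489263449/2595453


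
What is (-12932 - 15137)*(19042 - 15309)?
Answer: -104781577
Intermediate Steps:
(-12932 - 15137)*(19042 - 15309) = -28069*3733 = -104781577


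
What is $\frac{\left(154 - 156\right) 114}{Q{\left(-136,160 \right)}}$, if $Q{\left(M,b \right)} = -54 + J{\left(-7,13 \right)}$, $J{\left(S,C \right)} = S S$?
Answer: $\frac{228}{5} \approx 45.6$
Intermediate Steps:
$J{\left(S,C \right)} = S^{2}$
$Q{\left(M,b \right)} = -5$ ($Q{\left(M,b \right)} = -54 + \left(-7\right)^{2} = -54 + 49 = -5$)
$\frac{\left(154 - 156\right) 114}{Q{\left(-136,160 \right)}} = \frac{\left(154 - 156\right) 114}{-5} = \left(-2\right) 114 \left(- \frac{1}{5}\right) = \left(-228\right) \left(- \frac{1}{5}\right) = \frac{228}{5}$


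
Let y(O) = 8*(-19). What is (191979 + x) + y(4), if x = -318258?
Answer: -126431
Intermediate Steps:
y(O) = -152
(191979 + x) + y(4) = (191979 - 318258) - 152 = -126279 - 152 = -126431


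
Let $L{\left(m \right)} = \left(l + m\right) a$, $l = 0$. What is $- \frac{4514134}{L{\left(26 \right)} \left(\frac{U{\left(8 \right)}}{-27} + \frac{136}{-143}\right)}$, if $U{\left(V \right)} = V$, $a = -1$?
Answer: $- \frac{670348899}{4816} \approx -1.3919 \cdot 10^{5}$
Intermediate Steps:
$L{\left(m \right)} = - m$ ($L{\left(m \right)} = \left(0 + m\right) \left(-1\right) = m \left(-1\right) = - m$)
$- \frac{4514134}{L{\left(26 \right)} \left(\frac{U{\left(8 \right)}}{-27} + \frac{136}{-143}\right)} = - \frac{4514134}{\left(-1\right) 26 \left(\frac{8}{-27} + \frac{136}{-143}\right)} = - \frac{4514134}{\left(-26\right) \left(8 \left(- \frac{1}{27}\right) + 136 \left(- \frac{1}{143}\right)\right)} = - \frac{4514134}{\left(-26\right) \left(- \frac{8}{27} - \frac{136}{143}\right)} = - \frac{4514134}{\left(-26\right) \left(- \frac{4816}{3861}\right)} = - \frac{4514134}{\frac{9632}{297}} = \left(-4514134\right) \frac{297}{9632} = - \frac{670348899}{4816}$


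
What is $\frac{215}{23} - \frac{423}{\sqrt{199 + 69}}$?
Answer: $\frac{215}{23} - \frac{423 \sqrt{67}}{134} \approx -16.491$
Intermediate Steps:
$\frac{215}{23} - \frac{423}{\sqrt{199 + 69}} = 215 \cdot \frac{1}{23} - \frac{423}{\sqrt{268}} = \frac{215}{23} - \frac{423}{2 \sqrt{67}} = \frac{215}{23} - 423 \frac{\sqrt{67}}{134} = \frac{215}{23} - \frac{423 \sqrt{67}}{134}$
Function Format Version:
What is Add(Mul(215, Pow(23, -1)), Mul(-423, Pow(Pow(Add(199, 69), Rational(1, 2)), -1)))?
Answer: Add(Rational(215, 23), Mul(Rational(-423, 134), Pow(67, Rational(1, 2)))) ≈ -16.491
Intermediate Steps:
Add(Mul(215, Pow(23, -1)), Mul(-423, Pow(Pow(Add(199, 69), Rational(1, 2)), -1))) = Add(Mul(215, Rational(1, 23)), Mul(-423, Pow(Pow(268, Rational(1, 2)), -1))) = Add(Rational(215, 23), Mul(-423, Pow(Mul(2, Pow(67, Rational(1, 2))), -1))) = Add(Rational(215, 23), Mul(-423, Mul(Rational(1, 134), Pow(67, Rational(1, 2))))) = Add(Rational(215, 23), Mul(Rational(-423, 134), Pow(67, Rational(1, 2))))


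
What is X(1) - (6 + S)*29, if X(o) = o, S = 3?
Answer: -260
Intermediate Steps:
X(1) - (6 + S)*29 = 1 - (6 + 3)*29 = 1 - 9*29 = 1 - 1*261 = 1 - 261 = -260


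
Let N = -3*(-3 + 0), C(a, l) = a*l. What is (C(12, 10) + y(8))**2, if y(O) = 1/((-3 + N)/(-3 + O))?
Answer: 525625/36 ≈ 14601.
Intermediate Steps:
N = 9 (N = -3*(-3) = 9)
y(O) = -1/2 + O/6 (y(O) = 1/((-3 + 9)/(-3 + O)) = 1/(6/(-3 + O)) = -1/2 + O/6)
(C(12, 10) + y(8))**2 = (12*10 + (-1/2 + (1/6)*8))**2 = (120 + (-1/2 + 4/3))**2 = (120 + 5/6)**2 = (725/6)**2 = 525625/36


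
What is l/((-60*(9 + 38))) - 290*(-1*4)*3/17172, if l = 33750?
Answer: -1582615/134514 ≈ -11.765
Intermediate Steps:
l/((-60*(9 + 38))) - 290*(-1*4)*3/17172 = 33750/((-60*(9 + 38))) - 290*(-1*4)*3/17172 = 33750/((-60*47)) - (-1160)*3*(1/17172) = 33750/(-2820) - 290*(-12)*(1/17172) = 33750*(-1/2820) + 3480*(1/17172) = -1125/94 + 290/1431 = -1582615/134514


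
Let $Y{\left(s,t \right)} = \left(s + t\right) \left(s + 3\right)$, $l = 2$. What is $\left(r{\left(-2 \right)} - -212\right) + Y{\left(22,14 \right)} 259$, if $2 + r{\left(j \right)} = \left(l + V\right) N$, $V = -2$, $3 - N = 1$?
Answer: $233310$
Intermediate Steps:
$N = 2$ ($N = 3 - 1 = 2$)
$r{\left(j \right)} = -2$ ($r{\left(j \right)} = -2 + \left(2 - 2\right) 2 = -2 + 0 \cdot 2 = -2 + 0 = -2$)
$Y{\left(s,t \right)} = \left(3 + s\right) \left(s + t\right)$ ($Y{\left(s,t \right)} = \left(s + t\right) \left(3 + s\right) = \left(3 + s\right) \left(s + t\right)$)
$\left(r{\left(-2 \right)} - -212\right) + Y{\left(22,14 \right)} 259 = \left(-2 - -212\right) + \left(22^{2} + 3 \cdot 22 + 3 \cdot 14 + 22 \cdot 14\right) 259 = \left(-2 + 212\right) + \left(484 + 66 + 42 + 308\right) 259 = 210 + 900 \cdot 259 = 210 + 233100 = 233310$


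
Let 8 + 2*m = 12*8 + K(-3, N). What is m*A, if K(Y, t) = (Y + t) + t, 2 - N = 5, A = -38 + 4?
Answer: -1343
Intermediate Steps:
A = -34
N = -3 (N = 2 - 1*5 = 2 - 5 = -3)
K(Y, t) = Y + 2*t
m = 79/2 (m = -4 + (12*8 + (-3 + 2*(-3)))/2 = -4 + (96 + (-3 - 6))/2 = -4 + (96 - 9)/2 = -4 + (½)*87 = -4 + 87/2 = 79/2 ≈ 39.500)
m*A = (79/2)*(-34) = -1343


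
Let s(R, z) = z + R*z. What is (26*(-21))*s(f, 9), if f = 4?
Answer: -24570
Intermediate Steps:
(26*(-21))*s(f, 9) = (26*(-21))*(9*(1 + 4)) = -4914*5 = -546*45 = -24570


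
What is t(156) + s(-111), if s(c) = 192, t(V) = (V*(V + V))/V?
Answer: 504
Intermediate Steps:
t(V) = 2*V (t(V) = (V*(2*V))/V = (2*V²)/V = 2*V)
t(156) + s(-111) = 2*156 + 192 = 312 + 192 = 504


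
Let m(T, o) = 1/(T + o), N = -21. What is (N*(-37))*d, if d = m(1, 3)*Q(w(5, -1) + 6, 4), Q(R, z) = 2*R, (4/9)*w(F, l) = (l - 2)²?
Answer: 81585/8 ≈ 10198.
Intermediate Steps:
w(F, l) = 9*(-2 + l)²/4 (w(F, l) = 9*(l - 2)²/4 = 9*(-2 + l)²/4)
d = 105/8 (d = (2*(9*(-2 - 1)²/4 + 6))/(1 + 3) = (2*((9/4)*(-3)² + 6))/4 = (2*((9/4)*9 + 6))/4 = (2*(81/4 + 6))/4 = (2*(105/4))/4 = (¼)*(105/2) = 105/8 ≈ 13.125)
(N*(-37))*d = -21*(-37)*(105/8) = 777*(105/8) = 81585/8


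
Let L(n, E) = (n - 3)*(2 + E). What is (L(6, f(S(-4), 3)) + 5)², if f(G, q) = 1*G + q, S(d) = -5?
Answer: 25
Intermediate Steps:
f(G, q) = G + q
L(n, E) = (-3 + n)*(2 + E)
(L(6, f(S(-4), 3)) + 5)² = ((-6 - 3*(-5 + 3) + 2*6 + (-5 + 3)*6) + 5)² = ((-6 - 3*(-2) + 12 - 2*6) + 5)² = ((-6 + 6 + 12 - 12) + 5)² = (0 + 5)² = 5² = 25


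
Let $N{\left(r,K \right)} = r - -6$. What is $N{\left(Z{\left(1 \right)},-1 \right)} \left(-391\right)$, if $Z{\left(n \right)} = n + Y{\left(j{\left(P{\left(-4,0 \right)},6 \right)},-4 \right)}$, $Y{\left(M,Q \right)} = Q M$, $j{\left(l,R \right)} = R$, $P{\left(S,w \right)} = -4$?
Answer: $6647$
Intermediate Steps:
$Y{\left(M,Q \right)} = M Q$
$Z{\left(n \right)} = -24 + n$ ($Z{\left(n \right)} = n + 6 \left(-4\right) = n - 24 = -24 + n$)
$N{\left(r,K \right)} = 6 + r$ ($N{\left(r,K \right)} = r + 6 = 6 + r$)
$N{\left(Z{\left(1 \right)},-1 \right)} \left(-391\right) = \left(6 + \left(-24 + 1\right)\right) \left(-391\right) = \left(6 - 23\right) \left(-391\right) = \left(-17\right) \left(-391\right) = 6647$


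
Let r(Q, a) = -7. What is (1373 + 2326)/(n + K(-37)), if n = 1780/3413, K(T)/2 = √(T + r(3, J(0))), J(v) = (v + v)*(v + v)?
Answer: 13669065/1248976 - 104837121*I*√11/1248976 ≈ 10.944 - 278.39*I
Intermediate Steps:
J(v) = 4*v² (J(v) = (2*v)*(2*v) = 4*v²)
K(T) = 2*√(-7 + T) (K(T) = 2*√(T - 7) = 2*√(-7 + T))
n = 1780/3413 (n = 1780*(1/3413) = 1780/3413 ≈ 0.52153)
(1373 + 2326)/(n + K(-37)) = (1373 + 2326)/(1780/3413 + 2*√(-7 - 37)) = 3699/(1780/3413 + 2*√(-44)) = 3699/(1780/3413 + 2*(2*I*√11)) = 3699/(1780/3413 + 4*I*√11)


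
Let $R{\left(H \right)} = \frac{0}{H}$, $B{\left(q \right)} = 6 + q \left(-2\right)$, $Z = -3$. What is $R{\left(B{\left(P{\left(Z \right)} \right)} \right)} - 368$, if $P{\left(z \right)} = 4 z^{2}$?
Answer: $-368$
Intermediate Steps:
$B{\left(q \right)} = 6 - 2 q$
$R{\left(H \right)} = 0$
$R{\left(B{\left(P{\left(Z \right)} \right)} \right)} - 368 = 0 - 368 = -368$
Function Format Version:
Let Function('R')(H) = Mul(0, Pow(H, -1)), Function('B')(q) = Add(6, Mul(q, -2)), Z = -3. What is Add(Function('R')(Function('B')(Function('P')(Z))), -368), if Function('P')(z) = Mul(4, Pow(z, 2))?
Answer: -368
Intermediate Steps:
Function('B')(q) = Add(6, Mul(-2, q))
Function('R')(H) = 0
Add(Function('R')(Function('B')(Function('P')(Z))), -368) = Add(0, -368) = -368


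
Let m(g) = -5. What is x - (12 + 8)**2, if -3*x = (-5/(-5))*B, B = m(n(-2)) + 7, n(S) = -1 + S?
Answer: -1202/3 ≈ -400.67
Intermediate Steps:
B = 2 (B = -5 + 7 = 2)
x = -2/3 (x = -(-5/(-5))*2/3 = -(-5*(-1/5))*2/3 = -2/3 ≈ -0.66667)
x - (12 + 8)**2 = -2/3 - (12 + 8)**2 = -2/3 - 1*20**2 = -2/3 - 1*400 = -2/3 - 400 = -1202/3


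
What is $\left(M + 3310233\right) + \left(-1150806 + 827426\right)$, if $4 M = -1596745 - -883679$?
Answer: $\frac{5617173}{2} \approx 2.8086 \cdot 10^{6}$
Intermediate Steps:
$M = - \frac{356533}{2}$ ($M = \frac{-1596745 - -883679}{4} = \frac{-1596745 + 883679}{4} = \frac{1}{4} \left(-713066\right) = - \frac{356533}{2} \approx -1.7827 \cdot 10^{5}$)
$\left(M + 3310233\right) + \left(-1150806 + 827426\right) = \left(- \frac{356533}{2} + 3310233\right) + \left(-1150806 + 827426\right) = \frac{6263933}{2} - 323380 = \frac{5617173}{2}$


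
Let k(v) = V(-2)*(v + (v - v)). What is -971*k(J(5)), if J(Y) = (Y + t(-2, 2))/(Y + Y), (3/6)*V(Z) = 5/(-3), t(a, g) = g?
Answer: 6797/3 ≈ 2265.7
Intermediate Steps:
V(Z) = -10/3 (V(Z) = 2*(5/(-3)) = 2*(5*(-⅓)) = 2*(-5/3) = -10/3)
J(Y) = (2 + Y)/(2*Y) (J(Y) = (Y + 2)/(Y + Y) = (2 + Y)/((2*Y)) = (2 + Y)*(1/(2*Y)) = (2 + Y)/(2*Y))
k(v) = -10*v/3 (k(v) = -10*(v + (v - v))/3 = -10*(v + 0)/3 = -10*v/3)
-971*k(J(5)) = -(-9710)*(½)*(2 + 5)/5/3 = -(-9710)*(½)*(⅕)*7/3 = -(-9710)*7/(3*10) = -971*(-7/3) = 6797/3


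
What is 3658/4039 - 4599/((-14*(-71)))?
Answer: -2134187/573538 ≈ -3.7211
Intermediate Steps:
3658/4039 - 4599/((-14*(-71))) = 3658*(1/4039) - 4599/994 = 3658/4039 - 4599*1/994 = 3658/4039 - 657/142 = -2134187/573538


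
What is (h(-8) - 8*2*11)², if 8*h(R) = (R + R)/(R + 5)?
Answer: 276676/9 ≈ 30742.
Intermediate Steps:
h(R) = R/(4*(5 + R)) (h(R) = ((R + R)/(R + 5))/8 = ((2*R)/(5 + R))/8 = (2*R/(5 + R))/8 = R/(4*(5 + R)))
(h(-8) - 8*2*11)² = ((¼)*(-8)/(5 - 8) - 8*2*11)² = ((¼)*(-8)/(-3) - 16*11)² = ((¼)*(-8)*(-⅓) - 176)² = (⅔ - 176)² = (-526/3)² = 276676/9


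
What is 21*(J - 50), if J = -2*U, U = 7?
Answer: -1344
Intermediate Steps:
J = -14 (J = -2*7 = -14)
21*(J - 50) = 21*(-14 - 50) = 21*(-64) = -1344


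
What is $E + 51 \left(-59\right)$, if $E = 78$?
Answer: $-2931$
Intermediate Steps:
$E + 51 \left(-59\right) = 78 + 51 \left(-59\right) = 78 - 3009 = -2931$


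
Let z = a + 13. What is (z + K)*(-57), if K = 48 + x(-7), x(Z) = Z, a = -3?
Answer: -2907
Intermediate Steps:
z = 10 (z = -3 + 13 = 10)
K = 41 (K = 48 - 7 = 41)
(z + K)*(-57) = (10 + 41)*(-57) = 51*(-57) = -2907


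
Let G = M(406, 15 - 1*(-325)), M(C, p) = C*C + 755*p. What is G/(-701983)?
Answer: -421536/701983 ≈ -0.60049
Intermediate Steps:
M(C, p) = C² + 755*p
G = 421536 (G = 406² + 755*(15 - 1*(-325)) = 164836 + 755*(15 + 325) = 164836 + 755*340 = 164836 + 256700 = 421536)
G/(-701983) = 421536/(-701983) = 421536*(-1/701983) = -421536/701983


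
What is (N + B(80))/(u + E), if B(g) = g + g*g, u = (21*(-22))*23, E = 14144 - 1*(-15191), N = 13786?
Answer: 20266/18709 ≈ 1.0832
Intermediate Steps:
E = 29335 (E = 14144 + 15191 = 29335)
u = -10626 (u = -462*23 = -10626)
B(g) = g + g²
(N + B(80))/(u + E) = (13786 + 80*(1 + 80))/(-10626 + 29335) = (13786 + 80*81)/18709 = (13786 + 6480)*(1/18709) = 20266*(1/18709) = 20266/18709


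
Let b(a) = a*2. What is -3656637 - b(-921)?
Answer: -3654795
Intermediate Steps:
b(a) = 2*a
-3656637 - b(-921) = -3656637 - 2*(-921) = -3656637 - 1*(-1842) = -3656637 + 1842 = -3654795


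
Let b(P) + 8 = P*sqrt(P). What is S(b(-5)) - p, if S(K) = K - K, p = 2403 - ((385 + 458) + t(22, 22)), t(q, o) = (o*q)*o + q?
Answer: 9110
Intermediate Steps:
t(q, o) = q + q*o**2 (t(q, o) = q*o**2 + q = q + q*o**2)
b(P) = -8 + P**(3/2) (b(P) = -8 + P*sqrt(P) = -8 + P**(3/2))
p = -9110 (p = 2403 - ((385 + 458) + 22*(1 + 22**2)) = 2403 - (843 + 22*(1 + 484)) = 2403 - (843 + 22*485) = 2403 - (843 + 10670) = 2403 - 1*11513 = 2403 - 11513 = -9110)
S(K) = 0
S(b(-5)) - p = 0 - 1*(-9110) = 0 + 9110 = 9110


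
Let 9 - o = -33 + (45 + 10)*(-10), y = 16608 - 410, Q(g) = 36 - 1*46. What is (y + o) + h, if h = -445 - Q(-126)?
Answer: 16355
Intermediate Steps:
Q(g) = -10 (Q(g) = 36 - 46 = -10)
y = 16198
o = 592 (o = 9 - (-33 + (45 + 10)*(-10)) = 9 - (-33 + 55*(-10)) = 9 - (-33 - 550) = 9 - 1*(-583) = 9 + 583 = 592)
h = -435 (h = -445 - 1*(-10) = -445 + 10 = -435)
(y + o) + h = (16198 + 592) - 435 = 16790 - 435 = 16355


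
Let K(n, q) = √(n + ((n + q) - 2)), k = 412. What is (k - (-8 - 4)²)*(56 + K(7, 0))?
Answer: 15008 + 536*√3 ≈ 15936.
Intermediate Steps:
K(n, q) = √(-2 + q + 2*n) (K(n, q) = √(n + (-2 + n + q)) = √(-2 + q + 2*n))
(k - (-8 - 4)²)*(56 + K(7, 0)) = (412 - (-8 - 4)²)*(56 + √(-2 + 0 + 2*7)) = (412 - 1*(-12)²)*(56 + √(-2 + 0 + 14)) = (412 - 1*144)*(56 + √12) = (412 - 144)*(56 + 2*√3) = 268*(56 + 2*√3) = 15008 + 536*√3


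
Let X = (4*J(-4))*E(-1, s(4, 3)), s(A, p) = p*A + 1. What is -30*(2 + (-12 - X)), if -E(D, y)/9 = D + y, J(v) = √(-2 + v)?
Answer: 300 - 12960*I*√6 ≈ 300.0 - 31745.0*I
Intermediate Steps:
s(A, p) = 1 + A*p (s(A, p) = A*p + 1 = 1 + A*p)
E(D, y) = -9*D - 9*y (E(D, y) = -9*(D + y) = -9*D - 9*y)
X = -432*I*√6 (X = (4*√(-2 - 4))*(-9*(-1) - 9*(1 + 4*3)) = (4*√(-6))*(9 - 9*(1 + 12)) = (4*(I*√6))*(9 - 9*13) = (4*I*√6)*(9 - 117) = (4*I*√6)*(-108) = -432*I*√6 ≈ -1058.2*I)
-30*(2 + (-12 - X)) = -30*(2 + (-12 - (-432)*I*√6)) = -30*(2 + (-12 + 432*I*√6)) = -30*(-10 + 432*I*√6) = 300 - 12960*I*√6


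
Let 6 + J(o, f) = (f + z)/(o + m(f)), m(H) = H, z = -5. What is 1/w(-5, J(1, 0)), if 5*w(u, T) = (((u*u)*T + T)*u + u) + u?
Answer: 1/284 ≈ 0.0035211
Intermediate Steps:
J(o, f) = -6 + (-5 + f)/(f + o) (J(o, f) = -6 + (f - 5)/(o + f) = -6 + (-5 + f)/(f + o))
w(u, T) = 2*u/5 + u*(T + T*u²)/5 (w(u, T) = ((((u*u)*T + T)*u + u) + u)/5 = (((u²*T + T)*u + u) + u)/5 = (((T*u² + T)*u + u) + u)/5 = (((T + T*u²)*u + u) + u)/5 = ((u*(T + T*u²) + u) + u)/5 = ((u + u*(T + T*u²)) + u)/5 = (2*u + u*(T + T*u²))/5 = 2*u/5 + u*(T + T*u²)/5)
1/w(-5, J(1, 0)) = 1/((⅕)*(-5)*(2 + (-5 - 6*1 - 5*0)/(0 + 1) + ((-5 - 6*1 - 5*0)/(0 + 1))*(-5)²)) = 1/((⅕)*(-5)*(2 + (-5 - 6 + 0)/1 + ((-5 - 6 + 0)/1)*25)) = 1/((⅕)*(-5)*(2 + 1*(-11) + (1*(-11))*25)) = 1/((⅕)*(-5)*(2 - 11 - 11*25)) = 1/((⅕)*(-5)*(2 - 11 - 275)) = 1/((⅕)*(-5)*(-284)) = 1/284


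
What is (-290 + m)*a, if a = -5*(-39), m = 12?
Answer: -54210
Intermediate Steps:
a = 195
(-290 + m)*a = (-290 + 12)*195 = -278*195 = -54210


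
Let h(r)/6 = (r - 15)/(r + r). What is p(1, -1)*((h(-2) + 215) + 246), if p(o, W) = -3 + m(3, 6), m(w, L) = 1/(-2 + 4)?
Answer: -4865/4 ≈ -1216.3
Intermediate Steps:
h(r) = 3*(-15 + r)/r (h(r) = 6*((r - 15)/(r + r)) = 6*((-15 + r)/((2*r))) = 6*((-15 + r)*(1/(2*r))) = 6*((-15 + r)/(2*r)) = 3*(-15 + r)/r)
m(w, L) = 1/2
p(o, W) = -5/2 (p(o, W) = -3 + 1/2 = -5/2)
p(1, -1)*((h(-2) + 215) + 246) = -5*(((3 - 45/(-2)) + 215) + 246)/2 = -5*(((3 - 45*(-1/2)) + 215) + 246)/2 = -5*(((3 + 45/2) + 215) + 246)/2 = -5*((51/2 + 215) + 246)/2 = -5*(481/2 + 246)/2 = -5/2*973/2 = -4865/4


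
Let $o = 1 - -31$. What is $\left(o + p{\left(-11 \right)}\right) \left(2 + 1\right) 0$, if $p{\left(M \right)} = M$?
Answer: $0$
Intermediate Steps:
$o = 32$ ($o = 1 + 31 = 32$)
$\left(o + p{\left(-11 \right)}\right) \left(2 + 1\right) 0 = \left(32 - 11\right) \left(2 + 1\right) 0 = 21 \cdot 3 \cdot 0 = 21 \cdot 0 = 0$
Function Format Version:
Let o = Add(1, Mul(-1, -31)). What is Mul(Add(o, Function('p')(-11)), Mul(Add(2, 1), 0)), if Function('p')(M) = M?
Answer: 0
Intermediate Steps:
o = 32 (o = Add(1, 31) = 32)
Mul(Add(o, Function('p')(-11)), Mul(Add(2, 1), 0)) = Mul(Add(32, -11), Mul(Add(2, 1), 0)) = Mul(21, Mul(3, 0)) = Mul(21, 0) = 0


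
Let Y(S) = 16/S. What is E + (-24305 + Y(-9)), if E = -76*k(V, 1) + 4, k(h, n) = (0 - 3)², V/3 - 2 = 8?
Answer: -224881/9 ≈ -24987.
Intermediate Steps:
V = 30 (V = 6 + 3*8 = 6 + 24 = 30)
k(h, n) = 9 (k(h, n) = (-3)² = 9)
E = -680 (E = -76*9 + 4 = -684 + 4 = -680)
E + (-24305 + Y(-9)) = -680 + (-24305 + 16/(-9)) = -680 + (-24305 + 16*(-⅑)) = -680 + (-24305 - 16/9) = -680 - 218761/9 = -224881/9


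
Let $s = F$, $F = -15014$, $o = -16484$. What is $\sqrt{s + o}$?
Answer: $i \sqrt{31498} \approx 177.48 i$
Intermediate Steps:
$s = -15014$
$\sqrt{s + o} = \sqrt{-15014 - 16484} = \sqrt{-31498} = i \sqrt{31498}$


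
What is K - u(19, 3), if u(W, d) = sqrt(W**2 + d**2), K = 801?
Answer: 801 - sqrt(370) ≈ 781.76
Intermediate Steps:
K - u(19, 3) = 801 - sqrt(19**2 + 3**2) = 801 - sqrt(361 + 9) = 801 - sqrt(370)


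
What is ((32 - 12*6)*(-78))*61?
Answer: 190320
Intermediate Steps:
((32 - 12*6)*(-78))*61 = ((32 - 72)*(-78))*61 = -40*(-78)*61 = 3120*61 = 190320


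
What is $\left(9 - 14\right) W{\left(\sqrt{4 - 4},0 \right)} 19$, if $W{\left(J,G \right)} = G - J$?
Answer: $0$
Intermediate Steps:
$\left(9 - 14\right) W{\left(\sqrt{4 - 4},0 \right)} 19 = \left(9 - 14\right) \left(0 - \sqrt{4 - 4}\right) 19 = \left(9 - 14\right) \left(0 - \sqrt{0}\right) 19 = - 5 \left(0 - 0\right) 19 = - 5 \left(0 + 0\right) 19 = \left(-5\right) 0 \cdot 19 = 0 \cdot 19 = 0$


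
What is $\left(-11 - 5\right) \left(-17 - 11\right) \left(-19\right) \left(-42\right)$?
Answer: $357504$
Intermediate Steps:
$\left(-11 - 5\right) \left(-17 - 11\right) \left(-19\right) \left(-42\right) = \left(-11 - 5\right) \left(-28\right) \left(-19\right) \left(-42\right) = \left(-16\right) \left(-28\right) \left(-19\right) \left(-42\right) = 448 \left(-19\right) \left(-42\right) = \left(-8512\right) \left(-42\right) = 357504$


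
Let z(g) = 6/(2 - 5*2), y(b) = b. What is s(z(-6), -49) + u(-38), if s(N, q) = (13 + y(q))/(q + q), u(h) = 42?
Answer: 2076/49 ≈ 42.367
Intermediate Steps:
z(g) = -3/4 (z(g) = 6/(2 - 10) = 6/(-8) = 6*(-1/8) = -3/4)
s(N, q) = (13 + q)/(2*q) (s(N, q) = (13 + q)/(q + q) = (13 + q)/((2*q)) = (13 + q)*(1/(2*q)) = (13 + q)/(2*q))
s(z(-6), -49) + u(-38) = (1/2)*(13 - 49)/(-49) + 42 = (1/2)*(-1/49)*(-36) + 42 = 18/49 + 42 = 2076/49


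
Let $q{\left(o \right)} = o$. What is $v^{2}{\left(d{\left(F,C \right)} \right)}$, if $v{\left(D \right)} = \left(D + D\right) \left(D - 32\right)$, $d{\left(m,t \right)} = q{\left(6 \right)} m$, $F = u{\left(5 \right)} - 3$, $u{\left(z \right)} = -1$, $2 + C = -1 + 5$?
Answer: $7225344$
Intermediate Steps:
$C = 2$ ($C = -2 + \left(-1 + 5\right) = -2 + 4 = 2$)
$F = -4$ ($F = -1 - 3 = -4$)
$d{\left(m,t \right)} = 6 m$
$v{\left(D \right)} = 2 D \left(-32 + D\right)$
$v^{2}{\left(d{\left(F,C \right)} \right)} = \left(2 \cdot 6 \left(-4\right) \left(-32 + 6 \left(-4\right)\right)\right)^{2} = \left(2 \left(-24\right) \left(-32 - 24\right)\right)^{2} = \left(2 \left(-24\right) \left(-56\right)\right)^{2} = 2688^{2} = 7225344$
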